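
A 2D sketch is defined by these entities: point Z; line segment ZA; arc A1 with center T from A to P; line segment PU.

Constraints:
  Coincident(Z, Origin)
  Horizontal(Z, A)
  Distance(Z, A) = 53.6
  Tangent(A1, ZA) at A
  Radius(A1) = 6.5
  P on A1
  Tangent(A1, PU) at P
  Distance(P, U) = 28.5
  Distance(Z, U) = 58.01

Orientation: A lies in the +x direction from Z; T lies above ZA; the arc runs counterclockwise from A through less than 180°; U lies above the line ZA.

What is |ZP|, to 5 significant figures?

60.134

Z is at the origin; ZA is horizontal with |ZA| = 53.6 and A on the +x side, so A = (53.600, 0.0000). Tangency of A1 to ZA means the radius TA is perpendicular to ZA, so T = A + (0, 6.5) = (53.600, 6.5000). Since TP ⟂ PU (tangency), |TU| = √(6.5² + 28.5²) = 29.232 regardless of where P sits on A1. So U lies on both circle(Z, 58.01) and circle(T, 29.232); the above-ZA intersection is U = (46.391, 34.829). P is the foot of the tangent from U: P = (59.385, 9.4636).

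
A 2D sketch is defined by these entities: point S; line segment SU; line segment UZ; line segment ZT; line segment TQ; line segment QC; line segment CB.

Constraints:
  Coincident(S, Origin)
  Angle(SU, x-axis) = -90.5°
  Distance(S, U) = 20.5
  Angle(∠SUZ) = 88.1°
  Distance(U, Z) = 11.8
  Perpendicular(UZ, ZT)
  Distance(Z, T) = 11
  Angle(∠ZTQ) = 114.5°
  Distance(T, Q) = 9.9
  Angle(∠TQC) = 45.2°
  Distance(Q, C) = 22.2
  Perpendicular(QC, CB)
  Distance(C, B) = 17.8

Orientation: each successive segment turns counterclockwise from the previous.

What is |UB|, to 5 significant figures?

27.192

∠TQC = 45.2° gives QC at -68.300° from the x-axis; with |QC| = 22.2, C = (10.451, -25.957). The perpendicularity gives CB at right angles to QC, so CB runs at 21.700°; with |CB| = 17.8, B = (26.990, -19.375). Then |UB| = |B − U| = 27.192.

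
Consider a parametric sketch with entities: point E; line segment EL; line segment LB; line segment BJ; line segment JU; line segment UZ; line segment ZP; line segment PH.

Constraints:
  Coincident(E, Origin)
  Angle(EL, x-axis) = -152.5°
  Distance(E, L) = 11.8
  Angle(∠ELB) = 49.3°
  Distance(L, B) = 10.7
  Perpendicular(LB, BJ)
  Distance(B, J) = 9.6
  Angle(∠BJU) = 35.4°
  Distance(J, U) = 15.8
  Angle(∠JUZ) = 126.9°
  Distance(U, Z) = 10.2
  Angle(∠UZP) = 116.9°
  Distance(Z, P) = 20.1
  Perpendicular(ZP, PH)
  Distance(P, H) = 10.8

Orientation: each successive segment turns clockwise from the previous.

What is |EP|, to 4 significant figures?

30.25

∠JUZ = 126.9° gives UZ at 149.1° from the x-axis; with |UZ| = 10.2, Z = (-22.06, 2.045). ∠UZP = 116.9° gives ZP at 86.00° from the x-axis; with |ZP| = 20.1, P = (-20.66, 22.10). Then |EP| = |P − E| = 30.25.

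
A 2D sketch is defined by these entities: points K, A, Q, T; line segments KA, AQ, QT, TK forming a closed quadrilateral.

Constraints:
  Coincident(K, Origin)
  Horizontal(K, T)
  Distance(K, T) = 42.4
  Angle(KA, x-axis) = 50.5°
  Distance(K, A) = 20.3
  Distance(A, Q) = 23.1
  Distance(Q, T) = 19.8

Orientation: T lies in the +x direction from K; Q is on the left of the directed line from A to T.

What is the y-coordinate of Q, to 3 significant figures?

18.7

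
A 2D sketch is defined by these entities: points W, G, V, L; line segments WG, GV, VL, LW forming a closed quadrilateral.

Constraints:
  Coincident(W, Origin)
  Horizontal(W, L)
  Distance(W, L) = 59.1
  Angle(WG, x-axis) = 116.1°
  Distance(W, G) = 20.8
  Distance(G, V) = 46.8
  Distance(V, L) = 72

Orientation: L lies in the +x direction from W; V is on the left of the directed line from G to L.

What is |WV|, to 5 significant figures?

60.188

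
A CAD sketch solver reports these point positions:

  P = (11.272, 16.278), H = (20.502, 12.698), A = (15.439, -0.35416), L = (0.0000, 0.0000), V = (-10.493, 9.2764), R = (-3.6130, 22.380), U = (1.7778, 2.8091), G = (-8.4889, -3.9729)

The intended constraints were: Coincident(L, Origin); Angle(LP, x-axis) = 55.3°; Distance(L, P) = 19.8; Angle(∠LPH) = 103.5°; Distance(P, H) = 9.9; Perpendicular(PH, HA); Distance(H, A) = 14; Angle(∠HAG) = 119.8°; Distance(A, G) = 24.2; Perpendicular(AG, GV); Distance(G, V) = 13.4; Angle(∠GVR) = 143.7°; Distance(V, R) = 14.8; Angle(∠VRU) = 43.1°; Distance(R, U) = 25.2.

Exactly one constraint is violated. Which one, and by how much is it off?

Distance(R, U) = 25.2 — off by 4.90.

L = (0.00, 0.00) ✓; LP at 55.30° ✓; |LP| = 19.80 ✓; ∠LPH = 103.5° ✓; |PH| = 9.900 ✓; ∠(PH, HA) = 90.00° ✓; |HA| = 14.00 ✓; ∠HAG = 119.8° ✓; |AG| = 24.20 ✓; ∠(AG, GV) = 90.00° ✓; |GV| = 13.40 ✓; ∠GVR = 143.7° ✓; |VR| = 14.80 ✓; ∠VRU = 43.10° ✓; |RU| = 20.30 ✗.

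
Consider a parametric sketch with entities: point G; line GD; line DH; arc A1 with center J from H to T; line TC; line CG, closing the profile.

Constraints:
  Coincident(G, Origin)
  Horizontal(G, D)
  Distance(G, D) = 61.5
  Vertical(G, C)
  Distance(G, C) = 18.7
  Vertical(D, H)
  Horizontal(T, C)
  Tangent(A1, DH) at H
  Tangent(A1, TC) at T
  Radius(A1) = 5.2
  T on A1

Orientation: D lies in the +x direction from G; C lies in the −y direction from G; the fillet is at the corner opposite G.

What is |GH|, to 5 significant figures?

62.964

G is at the origin; GD is horizontal with |GD| = 61.5 and D on the +x side, so D = (61.500, 0.0000). GC is vertical with |GC| = 18.7 and C on the −y side, so C = (0.0000, -18.700). The virtual corner opposite G is at (61.500, -18.700). Tangency of A1 to DH means the radius JH is perpendicular to DH and since A1 is tangent to TC there, JT ⟂ TC, with radius 5.2, so the center J sits 5.2 in from both sides at J = (56.300, -13.500). That places the tangent points at H = (61.500, -13.500) on DH and T = (56.300, -18.700) on TC. Then |GH| = |H − G| = 62.964.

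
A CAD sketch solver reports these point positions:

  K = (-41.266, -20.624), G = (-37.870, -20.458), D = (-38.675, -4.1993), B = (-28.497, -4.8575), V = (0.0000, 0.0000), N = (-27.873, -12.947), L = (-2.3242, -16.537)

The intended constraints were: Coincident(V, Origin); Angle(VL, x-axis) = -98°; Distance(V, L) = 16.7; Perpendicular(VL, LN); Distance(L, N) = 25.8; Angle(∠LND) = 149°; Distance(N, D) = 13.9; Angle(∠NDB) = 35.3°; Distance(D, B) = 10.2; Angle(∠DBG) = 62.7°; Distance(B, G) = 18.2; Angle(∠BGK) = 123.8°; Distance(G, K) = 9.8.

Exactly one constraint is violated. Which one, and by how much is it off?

Distance(G, K) = 9.8 — off by 6.40.

V = (0.00, 0.00) ✓; VL at -98.00° ✓; |VL| = 16.70 ✓; ∠(VL, LN) = 90.00° ✓; |LN| = 25.80 ✓; ∠LND = 149.0° ✓; |ND| = 13.90 ✓; ∠NDB = 35.30° ✓; |DB| = 10.20 ✓; ∠DBG = 62.70° ✓; |BG| = 18.20 ✓; ∠BGK = 123.8° ✓; |GK| = 3.400 ✗.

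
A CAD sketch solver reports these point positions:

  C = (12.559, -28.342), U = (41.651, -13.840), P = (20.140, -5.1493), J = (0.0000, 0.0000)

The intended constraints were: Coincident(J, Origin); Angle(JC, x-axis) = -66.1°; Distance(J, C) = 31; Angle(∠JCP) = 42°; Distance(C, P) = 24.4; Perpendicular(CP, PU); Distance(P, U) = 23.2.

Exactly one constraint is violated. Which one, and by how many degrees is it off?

Perpendicular(CP, PU) — off by 3.90°.

J = (0.00, 0.00) ✓; JC at -66.10° ✓; |JC| = 31.00 ✓; ∠JCP = 42.00° ✓; |CP| = 24.40 ✓; ∠(CP, PU) = 93.90° ✗; |PU| = 23.20 ✓.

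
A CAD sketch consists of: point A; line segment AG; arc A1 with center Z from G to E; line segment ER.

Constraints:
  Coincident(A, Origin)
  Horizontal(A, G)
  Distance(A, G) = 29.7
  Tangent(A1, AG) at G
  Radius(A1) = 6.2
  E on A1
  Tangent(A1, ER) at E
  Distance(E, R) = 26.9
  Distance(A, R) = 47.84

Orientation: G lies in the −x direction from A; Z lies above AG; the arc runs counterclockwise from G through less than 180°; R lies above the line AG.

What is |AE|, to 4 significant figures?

25.45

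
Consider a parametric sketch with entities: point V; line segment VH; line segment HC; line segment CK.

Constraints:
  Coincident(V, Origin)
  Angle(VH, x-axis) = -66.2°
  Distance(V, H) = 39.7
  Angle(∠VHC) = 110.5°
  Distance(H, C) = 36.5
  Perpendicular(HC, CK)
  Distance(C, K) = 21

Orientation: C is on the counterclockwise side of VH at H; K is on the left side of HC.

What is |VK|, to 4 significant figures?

52.94

V is at the origin; VH runs at -66.2° with length 39.7, so H = 39.7·(cos -66.2°, sin -66.2°) = (16.02, -36.32). ∠VHC = 110.5°, so HC runs at -66.2° + (180° − 110.5°) = 3.300° from the x-axis; with |HC| = 36.5, C = H + 36.5·(cos 3.300°, sin 3.300°) = (52.46, -34.22). HC ⟂ CK; with |CK| = 21.0 on the left of HC, K = C + 21.0·(-0.05756, 0.9983) = (51.25, -13.26). Then |VK| = |K − V| = 52.94.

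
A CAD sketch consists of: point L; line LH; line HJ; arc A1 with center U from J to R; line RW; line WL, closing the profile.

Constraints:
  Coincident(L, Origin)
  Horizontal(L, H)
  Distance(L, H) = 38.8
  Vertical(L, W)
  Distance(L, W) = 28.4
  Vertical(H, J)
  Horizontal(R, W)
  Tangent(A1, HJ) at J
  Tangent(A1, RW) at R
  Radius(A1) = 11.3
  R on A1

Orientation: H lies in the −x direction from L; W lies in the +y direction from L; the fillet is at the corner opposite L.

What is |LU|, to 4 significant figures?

32.38

L and W share the same x with |LW| = 28.4 and W on the +y side, so W = (0.000, 28.40). The virtual corner opposite L is at (-38.80, 28.40). Tangency of A1 to HJ means the radius UJ is perpendicular to HJ and since A1 is tangent to RW there, UR ⟂ RW, with radius 11.3, so the center U sits 11.3 in from both sides at U = (-27.50, 17.10). Then |LU| = |U − L| = 32.38.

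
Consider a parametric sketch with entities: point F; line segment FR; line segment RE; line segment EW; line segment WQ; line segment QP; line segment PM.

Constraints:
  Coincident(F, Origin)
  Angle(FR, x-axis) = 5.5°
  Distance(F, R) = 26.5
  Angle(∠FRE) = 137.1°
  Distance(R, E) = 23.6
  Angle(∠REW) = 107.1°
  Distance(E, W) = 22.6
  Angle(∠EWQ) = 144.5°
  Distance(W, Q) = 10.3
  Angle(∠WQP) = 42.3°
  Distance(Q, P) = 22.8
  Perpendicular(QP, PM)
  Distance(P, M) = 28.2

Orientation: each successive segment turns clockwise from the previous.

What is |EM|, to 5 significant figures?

19.959

∠WQP = 42.3° gives QP at 76.500° from the x-axis; with |QP| = 22.8, P = (34.089, -16.610). QP ⟂ PM, so PM runs at -13.500°; with |PM| = 28.2, M = (61.510, -23.193). Then |EM| = |M − E| = 19.959.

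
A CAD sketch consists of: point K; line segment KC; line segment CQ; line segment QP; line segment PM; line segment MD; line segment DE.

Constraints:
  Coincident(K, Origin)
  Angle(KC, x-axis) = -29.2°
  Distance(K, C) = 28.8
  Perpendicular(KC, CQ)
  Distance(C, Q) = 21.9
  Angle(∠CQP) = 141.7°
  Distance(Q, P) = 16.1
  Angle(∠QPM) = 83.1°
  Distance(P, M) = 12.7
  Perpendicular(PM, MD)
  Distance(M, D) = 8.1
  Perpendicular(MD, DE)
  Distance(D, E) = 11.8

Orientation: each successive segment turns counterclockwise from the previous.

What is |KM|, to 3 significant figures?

27.4

K is at the origin; KC runs at -29.2° with length 28.8, so C = (25.1, -14.1). The perpendicularity gives CQ at right angles to KC, so CQ runs at 60.8°; with |CQ| = 21.9, Q = (35.8, 5.07). ∠CQP = 141.7° gives QP at 99.1° from the x-axis; with |QP| = 16.1, P = (33.3, 21.0). ∠QPM = 83.1° gives PM at -164° from the x-axis; with |PM| = 12.7, M = (21.1, 17.5). Then |KM| = |M − K| = 27.4.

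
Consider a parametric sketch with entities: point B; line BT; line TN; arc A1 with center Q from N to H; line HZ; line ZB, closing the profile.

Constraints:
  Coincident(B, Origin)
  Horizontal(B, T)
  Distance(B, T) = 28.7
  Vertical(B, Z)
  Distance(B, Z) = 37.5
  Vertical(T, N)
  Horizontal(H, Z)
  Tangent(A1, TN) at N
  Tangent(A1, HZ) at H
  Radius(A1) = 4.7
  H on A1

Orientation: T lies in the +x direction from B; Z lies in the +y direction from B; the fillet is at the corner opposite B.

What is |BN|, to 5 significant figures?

43.584

B is at the origin; BT is horizontal with |BT| = 28.7 and T on the +x side, so T = (28.700, 0.0000). BZ is vertical with |BZ| = 37.5 and Z on the +y side, so Z = (0.0000, 37.500). The virtual corner opposite B is at (28.700, 37.500). Tangency of A1 to TN means the radius QN is perpendicular to TN and tangency of A1 to HZ means the radius QH is perpendicular to HZ, with radius 4.7, so the center Q sits 4.7 in from both sides at Q = (24.000, 32.800). That places the tangent points at N = (28.700, 32.800) on TN and H = (24.000, 37.500) on HZ. Then |BN| = |N − B| = 43.584.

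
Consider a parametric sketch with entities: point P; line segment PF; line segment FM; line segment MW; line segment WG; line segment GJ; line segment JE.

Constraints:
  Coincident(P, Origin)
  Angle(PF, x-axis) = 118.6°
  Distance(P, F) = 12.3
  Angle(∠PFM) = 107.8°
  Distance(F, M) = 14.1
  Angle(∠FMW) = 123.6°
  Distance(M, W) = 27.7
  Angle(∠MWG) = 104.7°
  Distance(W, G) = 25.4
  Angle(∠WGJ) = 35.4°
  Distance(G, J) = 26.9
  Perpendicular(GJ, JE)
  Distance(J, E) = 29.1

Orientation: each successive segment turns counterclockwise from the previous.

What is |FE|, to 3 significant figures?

48.1

P is at the origin; PF runs at 118.6° with length 12.3, so F = (-5.89, 10.8). ∠PFM = 107.8° gives FM at -169° from the x-axis; with |FM| = 14.1, M = (-19.7, 8.16). ∠FMW = 123.6° gives MW at -113° from the x-axis; with |MW| = 27.7, W = (-30.5, -17.4). ∠MWG = 104.7° gives WG at -37.5° from the x-axis; with |WG| = 25.4, G = (-10.3, -32.8). ∠WGJ = 35.4° gives GJ at 107° from the x-axis; with |GJ| = 26.9, J = (-18.2, -7.13). The perpendicularity gives JE at right angles to GJ, so JE runs at -163°; with |JE| = 29.1, E = (-46.0, -15.7). Then |FE| = |E − F| = 48.1.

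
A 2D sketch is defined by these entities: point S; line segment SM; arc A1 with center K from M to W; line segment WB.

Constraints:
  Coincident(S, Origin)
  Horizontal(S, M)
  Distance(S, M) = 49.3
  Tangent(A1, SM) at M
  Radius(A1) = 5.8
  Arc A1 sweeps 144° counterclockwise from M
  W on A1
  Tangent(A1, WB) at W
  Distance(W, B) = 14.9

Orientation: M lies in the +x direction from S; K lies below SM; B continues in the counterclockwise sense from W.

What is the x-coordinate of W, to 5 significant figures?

45.891

S is at the origin; SM is horizontal with |SM| = 49.3 and M on the +x side, so M = (49.300, 0.0000). Since A1 is tangent to SM there, KM ⟂ SM, so K = M + (0, -5.8) = (49.300, -5.8000). On A1, M sits at bearing 90° from K; a 144° counterclockwise sweep puts W at bearing 234°, so W = K + 5.8·(cos 234°, sin 234°) = (45.891, -10.492). So W.x = 45.891.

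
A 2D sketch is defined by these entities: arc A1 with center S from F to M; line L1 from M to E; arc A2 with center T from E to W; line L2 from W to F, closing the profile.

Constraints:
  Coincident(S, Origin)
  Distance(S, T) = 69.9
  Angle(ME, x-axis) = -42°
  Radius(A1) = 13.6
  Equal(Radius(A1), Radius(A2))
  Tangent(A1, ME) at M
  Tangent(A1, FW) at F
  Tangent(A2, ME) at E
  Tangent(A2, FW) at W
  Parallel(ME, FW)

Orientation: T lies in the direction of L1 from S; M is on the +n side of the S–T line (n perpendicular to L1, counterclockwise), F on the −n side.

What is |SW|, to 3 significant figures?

71.2

Tangency of A1 to both parallel lines with radius 13.6 puts M and F at S ± 13.6·n: M = (9.10, 10.1), F = (-9.10, -10.1). Equal radii place E and W the same way about T: E = T + 13.6·n = (61.0, -36.7), W = T − 13.6·n = (42.8, -56.9). Then |SW| = |W − S| = 71.2.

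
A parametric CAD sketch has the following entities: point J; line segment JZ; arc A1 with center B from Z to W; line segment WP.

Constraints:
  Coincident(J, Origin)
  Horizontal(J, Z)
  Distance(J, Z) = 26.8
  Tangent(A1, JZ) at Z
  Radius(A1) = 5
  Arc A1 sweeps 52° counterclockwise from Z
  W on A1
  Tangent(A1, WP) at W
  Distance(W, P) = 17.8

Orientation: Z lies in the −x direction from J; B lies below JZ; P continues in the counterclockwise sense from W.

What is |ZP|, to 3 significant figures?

21.8

J is at the origin; J and Z share the same y with |JZ| = 26.8 and Z on the −x side, so Z = (-26.8, 0.00). A1 meets JZ tangentially, so BZ is at right angles to JZ, so B = Z + (0, -5) = (-26.8, -5.00). On A1, Z sits at bearing 90° from B; a 52° counterclockwise sweep puts W at bearing 142°, so W = B + 5.0·(cos 142°, sin 142°) = (-30.7, -1.92). A1 meets WP tangentially, so BW is at right angles to WP, so WP runs along (−sin 142°, cos 142°); with |WP| = 17.8, P = (-41.7, -15.9). Then |ZP| = |P − Z| = 21.8.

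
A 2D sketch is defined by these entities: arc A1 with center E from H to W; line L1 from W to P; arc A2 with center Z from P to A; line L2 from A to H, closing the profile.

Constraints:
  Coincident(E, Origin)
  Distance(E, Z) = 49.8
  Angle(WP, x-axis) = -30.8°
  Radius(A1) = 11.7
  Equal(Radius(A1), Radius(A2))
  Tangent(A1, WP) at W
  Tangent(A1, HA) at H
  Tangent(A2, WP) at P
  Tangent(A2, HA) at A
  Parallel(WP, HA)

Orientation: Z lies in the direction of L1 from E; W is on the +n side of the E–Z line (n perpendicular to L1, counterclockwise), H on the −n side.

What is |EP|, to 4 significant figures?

51.16

The slot axis is L1's direction at -30.8°, so u = (cos -30.8°, sin -30.8°) = (0.8590, -0.5120) and n = (−sin -30.8°, cos -30.8°) = (0.5120, 0.8590). E is at the origin and Z lies 49.8 along u from E, so Z = 49.8·u = (42.78, -25.50). Tangency of A1 to both parallel lines with radius 11.7 puts W and H at E ± 11.7·n: W = (5.991, 10.05), H = (-5.991, -10.05). Equal radii place P and A the same way about Z: P = Z + 11.7·n = (48.77, -15.45), A = Z − 11.7·n = (36.79, -35.55). Then |EP| = |P − E| = 51.16.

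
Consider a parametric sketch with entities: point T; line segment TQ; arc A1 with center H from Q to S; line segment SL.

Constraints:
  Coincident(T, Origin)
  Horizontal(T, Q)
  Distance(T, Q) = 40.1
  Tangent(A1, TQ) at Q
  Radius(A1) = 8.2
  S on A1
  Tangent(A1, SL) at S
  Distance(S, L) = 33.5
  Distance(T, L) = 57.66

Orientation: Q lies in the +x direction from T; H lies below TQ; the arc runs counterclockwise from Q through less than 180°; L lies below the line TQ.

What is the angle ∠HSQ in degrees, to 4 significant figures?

39.21°

Checks: |HS| = 8.200 ✓; ∠(HS, SL) = 90.00° ✓; |SL| = 33.50 ✓; |TL| = 57.66 ✓.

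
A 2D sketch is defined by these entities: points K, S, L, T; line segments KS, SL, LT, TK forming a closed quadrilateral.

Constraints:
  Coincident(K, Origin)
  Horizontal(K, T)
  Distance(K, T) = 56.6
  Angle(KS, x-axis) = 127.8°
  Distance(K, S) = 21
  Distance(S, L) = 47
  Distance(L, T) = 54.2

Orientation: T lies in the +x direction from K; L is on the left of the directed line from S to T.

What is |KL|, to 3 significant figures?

50.8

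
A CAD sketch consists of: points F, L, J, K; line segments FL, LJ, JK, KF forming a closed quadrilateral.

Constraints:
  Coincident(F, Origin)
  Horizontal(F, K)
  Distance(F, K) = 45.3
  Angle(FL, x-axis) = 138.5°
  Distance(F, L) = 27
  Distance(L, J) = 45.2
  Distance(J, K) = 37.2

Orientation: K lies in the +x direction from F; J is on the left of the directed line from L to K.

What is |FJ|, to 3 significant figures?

38.0

Checks: |LJ| = 45.20 ✓; |JK| = 37.20 ✓.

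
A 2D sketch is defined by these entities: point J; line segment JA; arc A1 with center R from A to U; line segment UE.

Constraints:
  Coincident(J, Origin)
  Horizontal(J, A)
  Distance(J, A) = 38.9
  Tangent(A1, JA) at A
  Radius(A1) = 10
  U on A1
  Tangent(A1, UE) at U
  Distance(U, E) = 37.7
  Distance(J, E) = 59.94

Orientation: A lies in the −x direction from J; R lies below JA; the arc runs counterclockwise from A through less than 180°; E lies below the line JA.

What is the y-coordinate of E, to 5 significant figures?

-48.790

Checks: |RU| = 10.00 ✓; ∠(RU, UE) = 90.00° ✓; |UE| = 37.70 ✓; |JE| = 59.94 ✓.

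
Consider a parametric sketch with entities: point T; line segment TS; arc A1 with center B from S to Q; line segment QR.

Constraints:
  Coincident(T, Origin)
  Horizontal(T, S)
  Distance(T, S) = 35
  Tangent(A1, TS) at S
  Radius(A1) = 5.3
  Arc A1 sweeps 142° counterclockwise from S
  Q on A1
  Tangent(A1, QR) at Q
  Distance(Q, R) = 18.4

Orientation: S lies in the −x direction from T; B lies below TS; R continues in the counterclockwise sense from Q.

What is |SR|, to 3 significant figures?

23.6

T is at the origin; T and S share the same y with |TS| = 35.0 and S on the −x side, so S = (-35.0, 0.00). Since A1 is tangent to TS there, BS ⟂ TS, so B = S + (0, -5.3) = (-35.0, -5.30). On A1, S sits at bearing 90° from B; a 142° counterclockwise sweep puts Q at bearing 232°, so Q = B + 5.3·(cos 232°, sin 232°) = (-38.3, -9.48). A1 meets QR tangentially, so BQ is at right angles to QR, so QR runs along (−sin 232°, cos 232°); with |QR| = 18.4, R = (-23.8, -20.8). Then |SR| = |R − S| = 23.6.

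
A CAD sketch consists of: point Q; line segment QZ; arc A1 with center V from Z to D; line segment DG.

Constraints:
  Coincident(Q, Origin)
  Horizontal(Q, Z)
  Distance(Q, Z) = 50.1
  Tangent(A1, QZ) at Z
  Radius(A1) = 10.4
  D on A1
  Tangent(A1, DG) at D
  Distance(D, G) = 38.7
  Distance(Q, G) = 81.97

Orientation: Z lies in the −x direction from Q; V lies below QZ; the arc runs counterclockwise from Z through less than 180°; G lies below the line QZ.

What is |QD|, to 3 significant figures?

60.9

Q is at the origin; QZ is horizontal with |QZ| = 50.1 and Z on the −x side, so Z = (-50.1, 0.00). A1 meets QZ tangentially, so VZ is at right angles to QZ, so V = Z + (0, -10.4) = (-50.1, -10.4). Since VD ⟂ DG (tangency), |VG| = √(10.4² + 38.7²) = 40.1 regardless of where D sits on A1. So G lies on both circle(Q, 81.97) and circle(V, 40.1); the below-QZ intersection is G = (-67.5, -46.5). D is the foot of the tangent from G: D = (-60.3, -8.47).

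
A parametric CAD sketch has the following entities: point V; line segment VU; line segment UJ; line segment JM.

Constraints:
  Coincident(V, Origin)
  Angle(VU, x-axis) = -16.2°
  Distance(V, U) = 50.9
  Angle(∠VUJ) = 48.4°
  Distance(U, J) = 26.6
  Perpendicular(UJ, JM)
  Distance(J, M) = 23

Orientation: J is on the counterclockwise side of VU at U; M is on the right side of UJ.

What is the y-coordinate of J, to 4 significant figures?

9.828

V is at the origin; VU runs at -16.2° with length 50.9, so U = 50.9·(cos -16.2°, sin -16.2°) = (48.88, -14.20). ∠VUJ = 48.4°, so UJ runs at -16.2° + (180° − 48.4°) = 115.4° from the x-axis; with |UJ| = 26.6, J = U + 26.6·(cos 115.4°, sin 115.4°) = (37.47, 9.828). So J.y = 9.828.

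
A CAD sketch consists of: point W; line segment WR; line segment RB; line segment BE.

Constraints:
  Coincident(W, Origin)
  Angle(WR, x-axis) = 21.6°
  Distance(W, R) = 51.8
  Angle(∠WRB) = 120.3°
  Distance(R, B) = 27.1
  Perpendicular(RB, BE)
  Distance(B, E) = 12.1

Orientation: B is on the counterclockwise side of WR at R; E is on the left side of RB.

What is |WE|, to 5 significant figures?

62.436

∠WRB = 120.3°, so RB runs at 21.6° + (180° − 120.3°) = 81.300° from the x-axis; with |RB| = 27.1, B = R + 27.1·(cos 81.300°, sin 81.300°) = (52.262, 45.857). RB ⟂ BE; with |BE| = 12.1 on the left of RB, E = B + 12.1·(-0.98849, 0.15126) = (40.301, 47.687). Then |WE| = |E − W| = 62.436.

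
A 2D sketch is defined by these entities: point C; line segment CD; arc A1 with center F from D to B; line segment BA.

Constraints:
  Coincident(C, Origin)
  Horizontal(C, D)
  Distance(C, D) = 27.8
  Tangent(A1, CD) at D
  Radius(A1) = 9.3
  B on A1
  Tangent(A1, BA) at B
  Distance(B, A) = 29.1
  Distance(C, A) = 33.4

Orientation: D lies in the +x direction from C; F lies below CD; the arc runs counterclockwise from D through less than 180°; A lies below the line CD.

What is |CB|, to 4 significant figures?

20.06

Checks: ∠(FD, DC) = 90.00° ✓; |FD| = 9.300 ✓; |FB| = 9.300 ✓; ∠(FB, BA) = 90.00° ✓; |BA| = 29.10 ✓; |CA| = 33.40 ✓.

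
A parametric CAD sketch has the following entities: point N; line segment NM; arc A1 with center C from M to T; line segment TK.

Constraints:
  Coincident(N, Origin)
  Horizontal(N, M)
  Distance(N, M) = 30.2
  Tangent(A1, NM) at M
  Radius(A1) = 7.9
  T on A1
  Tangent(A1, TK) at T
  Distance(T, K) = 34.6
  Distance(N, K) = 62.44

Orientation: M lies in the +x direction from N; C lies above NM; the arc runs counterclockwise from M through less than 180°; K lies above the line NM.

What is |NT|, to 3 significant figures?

37.9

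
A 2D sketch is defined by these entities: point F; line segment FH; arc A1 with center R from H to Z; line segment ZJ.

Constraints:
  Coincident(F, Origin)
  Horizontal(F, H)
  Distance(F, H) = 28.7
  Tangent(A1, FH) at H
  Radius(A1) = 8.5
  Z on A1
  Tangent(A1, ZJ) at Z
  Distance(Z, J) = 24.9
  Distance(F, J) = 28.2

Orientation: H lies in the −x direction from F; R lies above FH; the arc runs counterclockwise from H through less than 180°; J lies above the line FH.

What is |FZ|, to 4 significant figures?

21.66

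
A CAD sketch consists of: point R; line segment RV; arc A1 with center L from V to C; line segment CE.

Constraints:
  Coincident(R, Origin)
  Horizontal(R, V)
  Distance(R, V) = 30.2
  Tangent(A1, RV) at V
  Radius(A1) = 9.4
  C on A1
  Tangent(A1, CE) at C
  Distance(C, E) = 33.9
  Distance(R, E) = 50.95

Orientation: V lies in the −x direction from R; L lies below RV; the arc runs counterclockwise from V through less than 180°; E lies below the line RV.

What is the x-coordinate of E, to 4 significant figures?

-25.28

Checks: R = (0.00, 0.00) ✓; |LC| = 9.400 ✓; ∠(LC, CE) = 90.00° ✓; |CE| = 33.90 ✓; |RE| = 50.95 ✓.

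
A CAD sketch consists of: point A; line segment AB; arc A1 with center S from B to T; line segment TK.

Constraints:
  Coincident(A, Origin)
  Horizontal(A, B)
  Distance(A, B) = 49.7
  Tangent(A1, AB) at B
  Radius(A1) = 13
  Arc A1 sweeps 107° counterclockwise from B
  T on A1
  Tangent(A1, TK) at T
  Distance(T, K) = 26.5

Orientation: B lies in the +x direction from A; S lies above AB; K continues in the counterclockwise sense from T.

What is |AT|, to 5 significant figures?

64.363

A is at the origin; AB is horizontal with |AB| = 49.7 and B on the +x side, so B = (49.700, 0.0000). Since A1 is tangent to AB there, SB ⟂ AB, so S = B + (0, 13) = (49.700, 13.000). On A1, B sits at bearing -90° from S; a 107° counterclockwise sweep puts T at bearing 17°, so T = S + 13.0·(cos 17°, sin 17°) = (62.132, 16.801). Then |AT| = |T − A| = 64.363.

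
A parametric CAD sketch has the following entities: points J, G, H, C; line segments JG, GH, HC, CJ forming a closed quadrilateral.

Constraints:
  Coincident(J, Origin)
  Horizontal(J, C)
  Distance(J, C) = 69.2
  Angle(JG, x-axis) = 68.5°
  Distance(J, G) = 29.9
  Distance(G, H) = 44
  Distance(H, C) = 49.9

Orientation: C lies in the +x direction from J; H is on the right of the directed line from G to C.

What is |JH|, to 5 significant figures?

26.206

Checks: J.y = 0.00, C.y = 0.00 ✓; |GH| = 44.00 ✓; |HC| = 49.90 ✓.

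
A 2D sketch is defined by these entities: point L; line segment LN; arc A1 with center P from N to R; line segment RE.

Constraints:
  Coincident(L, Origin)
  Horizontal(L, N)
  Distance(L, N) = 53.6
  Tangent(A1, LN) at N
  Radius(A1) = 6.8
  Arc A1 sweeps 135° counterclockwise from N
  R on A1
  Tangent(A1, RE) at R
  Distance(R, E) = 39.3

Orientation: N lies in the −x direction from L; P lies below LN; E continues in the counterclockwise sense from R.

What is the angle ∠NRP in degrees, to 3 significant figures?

22.5°

Tangency of A1 to LN means the radius PN is perpendicular to LN, so P = N + (0, -6.8) = (-53.6, -6.80). On A1, N sits at bearing 90° from P; a 135° counterclockwise sweep puts R at bearing 225°, so R = P + 6.8·(cos 225°, sin 225°) = (-58.4, -11.6). Then cos ∠NRP = RN·RP / (|RN||RP|), giving 22.5°.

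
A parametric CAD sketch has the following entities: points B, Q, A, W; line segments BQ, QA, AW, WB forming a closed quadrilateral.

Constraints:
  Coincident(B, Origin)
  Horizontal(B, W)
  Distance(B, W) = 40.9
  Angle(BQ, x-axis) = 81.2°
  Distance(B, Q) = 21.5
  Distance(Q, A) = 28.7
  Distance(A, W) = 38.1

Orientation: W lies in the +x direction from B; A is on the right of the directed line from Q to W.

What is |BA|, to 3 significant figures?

8.25

B is at the origin; B and W share the same y with |BW| = 40.9 and W in +x, so W = (40.9, 0). BQ runs at 81.2° with |BQ| = 21.5, so Q = (3.29, 21.2). A is determined by |QA| = 28.7 and |AW| = 38.1 together: it lies at the intersection of circle(Q, 28.7) and circle(W, 38.1). With |QW| = 43.2, the foot of the radical line on QW is 14.3 from Q and the perpendicular offset is √(28.7² − 14.3²) = 24.9. Taking the right-of-QW solution: A = (3.54, -7.45).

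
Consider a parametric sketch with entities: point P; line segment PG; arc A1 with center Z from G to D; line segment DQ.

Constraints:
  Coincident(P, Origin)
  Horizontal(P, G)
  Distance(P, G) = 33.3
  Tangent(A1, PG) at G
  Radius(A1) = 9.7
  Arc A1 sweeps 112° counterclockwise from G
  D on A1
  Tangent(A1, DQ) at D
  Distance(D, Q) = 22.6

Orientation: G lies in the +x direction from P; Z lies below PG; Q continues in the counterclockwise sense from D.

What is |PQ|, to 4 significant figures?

47.43

On A1, G sits at bearing 90° from Z; a 112° counterclockwise sweep puts D at bearing 202°, so D = Z + 9.7·(cos 202°, sin 202°) = (24.31, -13.33). Since A1 is tangent to DQ there, ZD ⟂ DQ, so DQ runs along (−sin 202°, cos 202°); with |DQ| = 22.6, Q = (32.77, -34.29). Then |PQ| = |Q − P| = 47.43.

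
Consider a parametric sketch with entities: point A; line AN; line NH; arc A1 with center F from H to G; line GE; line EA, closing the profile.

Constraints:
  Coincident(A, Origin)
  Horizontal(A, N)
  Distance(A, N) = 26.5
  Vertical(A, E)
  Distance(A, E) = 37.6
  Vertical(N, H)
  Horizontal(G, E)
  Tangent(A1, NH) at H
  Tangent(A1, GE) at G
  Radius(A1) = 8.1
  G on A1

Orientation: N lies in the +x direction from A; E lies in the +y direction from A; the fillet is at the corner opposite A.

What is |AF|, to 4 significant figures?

34.77

A is at the origin; A and N share the same y with |AN| = 26.5 and N on the +x side, so N = (26.50, 0.000). AE is vertical with |AE| = 37.6 and E on the +y side, so E = (0.000, 37.60). The virtual corner opposite A is at (26.50, 37.60). Since A1 is tangent to NH there, FH ⟂ NH and A1 meets GE tangentially, so FG is at right angles to GE, with radius 8.1, so the center F sits 8.1 in from both sides at F = (18.40, 29.50). Then |AF| = |F − A| = 34.77.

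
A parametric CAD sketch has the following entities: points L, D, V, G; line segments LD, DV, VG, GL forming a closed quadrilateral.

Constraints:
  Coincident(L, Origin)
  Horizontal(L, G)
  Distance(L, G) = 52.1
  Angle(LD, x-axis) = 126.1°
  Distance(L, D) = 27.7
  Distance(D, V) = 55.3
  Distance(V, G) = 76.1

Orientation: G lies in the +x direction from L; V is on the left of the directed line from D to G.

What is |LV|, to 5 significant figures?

69.033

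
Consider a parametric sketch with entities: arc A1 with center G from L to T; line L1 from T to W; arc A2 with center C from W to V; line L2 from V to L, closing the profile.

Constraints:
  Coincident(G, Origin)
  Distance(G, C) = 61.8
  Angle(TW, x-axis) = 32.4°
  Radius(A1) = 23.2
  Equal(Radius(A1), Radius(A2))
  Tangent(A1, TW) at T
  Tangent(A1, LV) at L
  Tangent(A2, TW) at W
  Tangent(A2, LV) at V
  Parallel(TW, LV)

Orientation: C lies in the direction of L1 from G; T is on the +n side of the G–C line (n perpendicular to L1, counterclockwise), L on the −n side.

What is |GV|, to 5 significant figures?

66.011

The slot axis is L1's direction at 32.4°, so u = (cos 32.4°, sin 32.4°) = (0.84433, 0.53583) and n = (−sin 32.4°, cos 32.4°) = (-0.53583, 0.84433). G is at the origin and C lies 61.8 along u from G, so C = 61.8·u = (52.179, 33.114). Tangency of A1 to both parallel lines with radius 23.2 puts T and L at G ± 23.2·n: T = (-12.431, 19.588), L = (12.431, -19.588). Equal radii place W and V the same way about C: W = C + 23.2·n = (39.748, 52.703), V = C − 23.2·n = (64.611, 13.526). Then |GV| = |V − G| = 66.011.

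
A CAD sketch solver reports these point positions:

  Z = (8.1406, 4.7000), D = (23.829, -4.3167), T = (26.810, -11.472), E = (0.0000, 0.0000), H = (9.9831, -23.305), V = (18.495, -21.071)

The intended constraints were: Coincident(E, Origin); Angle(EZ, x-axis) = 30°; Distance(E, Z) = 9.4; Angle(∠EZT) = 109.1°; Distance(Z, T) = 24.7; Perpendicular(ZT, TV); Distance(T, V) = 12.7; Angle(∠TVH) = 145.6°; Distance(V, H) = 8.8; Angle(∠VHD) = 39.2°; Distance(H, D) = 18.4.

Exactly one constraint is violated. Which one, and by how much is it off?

Distance(H, D) = 18.4 — off by 5.10.

E = (0.00, 0.00) ✓; EZ at 30.00° ✓; |EZ| = 9.400 ✓; ∠EZT = 109.1° ✓; |ZT| = 24.70 ✓; ∠(ZT, TV) = 90.00° ✓; |TV| = 12.70 ✓; ∠TVH = 145.6° ✓; |VH| = 8.800 ✓; ∠VHD = 39.20° ✓; |HD| = 23.50 ✗.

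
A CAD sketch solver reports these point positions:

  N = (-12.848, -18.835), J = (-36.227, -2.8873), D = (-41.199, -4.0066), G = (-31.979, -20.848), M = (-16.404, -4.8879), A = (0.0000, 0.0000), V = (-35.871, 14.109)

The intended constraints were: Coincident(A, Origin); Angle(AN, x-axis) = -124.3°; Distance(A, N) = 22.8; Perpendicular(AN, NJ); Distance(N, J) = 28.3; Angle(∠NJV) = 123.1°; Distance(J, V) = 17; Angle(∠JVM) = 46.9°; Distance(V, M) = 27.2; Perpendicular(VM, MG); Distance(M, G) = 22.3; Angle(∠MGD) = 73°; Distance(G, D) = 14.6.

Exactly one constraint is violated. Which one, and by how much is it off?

Distance(G, D) = 14.6 — off by 4.60.

A = (0.00, 0.00) ✓; AN at -124.3° ✓; |AN| = 22.80 ✓; ∠(AN, NJ) = 90.00° ✓; |NJ| = 28.30 ✓; ∠NJV = 123.1° ✓; |JV| = 17.00 ✓; ∠JVM = 46.90° ✓; |VM| = 27.20 ✓; ∠(VM, MG) = 90.00° ✓; |MG| = 22.30 ✓; ∠MGD = 73.00° ✓; |GD| = 19.20 ✗.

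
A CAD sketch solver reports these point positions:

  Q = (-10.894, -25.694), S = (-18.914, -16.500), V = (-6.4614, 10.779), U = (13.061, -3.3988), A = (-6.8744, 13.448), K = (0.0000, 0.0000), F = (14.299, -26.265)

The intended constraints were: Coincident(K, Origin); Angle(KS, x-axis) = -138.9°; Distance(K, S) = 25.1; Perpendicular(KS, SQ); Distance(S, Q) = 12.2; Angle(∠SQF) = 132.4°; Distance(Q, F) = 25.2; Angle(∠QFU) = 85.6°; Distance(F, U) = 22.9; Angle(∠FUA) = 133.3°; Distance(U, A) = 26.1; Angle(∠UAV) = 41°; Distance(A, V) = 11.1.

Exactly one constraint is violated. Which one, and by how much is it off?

Distance(A, V) = 11.1 — off by 8.40.

K = (0.00, 0.00) ✓; KS at -138.9° ✓; |KS| = 25.10 ✓; ∠(KS, SQ) = 90.00° ✓; |SQ| = 12.20 ✓; ∠SQF = 132.4° ✓; |QF| = 25.20 ✓; ∠QFU = 85.60° ✓; |FU| = 22.90 ✓; ∠FUA = 133.3° ✓; |UA| = 26.10 ✓; ∠UAV = 41.00° ✓; |AV| = 2.701 ✗.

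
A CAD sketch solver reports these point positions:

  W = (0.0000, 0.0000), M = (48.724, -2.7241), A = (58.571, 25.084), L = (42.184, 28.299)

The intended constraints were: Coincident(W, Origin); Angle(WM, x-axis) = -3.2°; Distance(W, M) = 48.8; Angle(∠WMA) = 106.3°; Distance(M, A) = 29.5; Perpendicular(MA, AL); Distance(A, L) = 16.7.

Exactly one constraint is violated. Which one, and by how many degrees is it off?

Perpendicular(MA, AL) — off by 8.40°.

W = (0.00, 0.00) ✓; WM at -3.200° ✓; |WM| = 48.80 ✓; ∠WMA = 106.3° ✓; |MA| = 29.50 ✓; ∠(MA, AL) = 98.40° ✗; |AL| = 16.70 ✓.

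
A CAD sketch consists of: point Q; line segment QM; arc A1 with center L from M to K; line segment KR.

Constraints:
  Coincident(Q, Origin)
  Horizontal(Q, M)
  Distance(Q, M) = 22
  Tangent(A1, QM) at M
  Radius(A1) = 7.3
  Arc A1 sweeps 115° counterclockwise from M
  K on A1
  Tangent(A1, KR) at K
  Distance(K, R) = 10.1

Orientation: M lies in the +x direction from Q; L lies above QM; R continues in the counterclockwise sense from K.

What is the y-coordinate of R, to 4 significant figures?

19.54

Q is at the origin; QM is horizontal with |QM| = 22.0 and M on the +x side, so M = (22.00, 0.000). Since A1 is tangent to QM there, LM ⟂ QM, so L = M + (0, 7.3) = (22.00, 7.300). On A1, M sits at bearing -90° from L; a 115° counterclockwise sweep puts K at bearing 25°, so K = L + 7.3·(cos 25°, sin 25°) = (28.62, 10.39). A1 meets KR tangentially, so LK is at right angles to KR, so KR runs along (−sin 25°, cos 25°); with |KR| = 10.1, R = (24.35, 19.54). So R.y = 19.54.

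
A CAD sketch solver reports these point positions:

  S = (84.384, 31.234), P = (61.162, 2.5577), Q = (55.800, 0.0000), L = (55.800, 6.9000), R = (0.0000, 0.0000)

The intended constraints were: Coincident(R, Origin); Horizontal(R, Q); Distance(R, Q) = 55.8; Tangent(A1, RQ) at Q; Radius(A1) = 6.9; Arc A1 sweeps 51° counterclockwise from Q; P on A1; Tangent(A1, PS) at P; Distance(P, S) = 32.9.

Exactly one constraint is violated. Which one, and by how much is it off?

Distance(P, S) = 32.9 — off by 4.00.

R = (0.00, 0.00) ✓; R.y = 0.00, Q.y = 0.00 ✓; |RQ| = 55.80 ✓; ∠(LQ, QR) = 90.00° ✓; |LQ| = 6.900 ✓; bearing(L→P) − bearing(L→Q) = 51.00° ✓; |LP| = 6.900 ✓; ∠(LP, PS) = 90.00° ✓; |PS| = 36.90 ✗.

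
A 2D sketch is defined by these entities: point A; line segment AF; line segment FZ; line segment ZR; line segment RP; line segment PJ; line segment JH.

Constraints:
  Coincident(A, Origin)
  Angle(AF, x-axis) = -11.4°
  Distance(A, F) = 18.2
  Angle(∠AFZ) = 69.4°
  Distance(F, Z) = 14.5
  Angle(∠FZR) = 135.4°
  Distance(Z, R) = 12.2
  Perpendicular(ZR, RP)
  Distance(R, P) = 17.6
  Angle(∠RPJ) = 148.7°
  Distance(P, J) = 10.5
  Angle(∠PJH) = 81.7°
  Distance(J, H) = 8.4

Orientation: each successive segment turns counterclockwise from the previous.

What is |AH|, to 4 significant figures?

6.832

A is at the origin; AF runs at -11.4° with length 18.2, so F = (17.84, -3.597). ∠AFZ = 69.4° gives FZ at 99.20° from the x-axis; with |FZ| = 14.5, Z = (15.52, 10.72). ∠FZR = 135.4° gives ZR at 143.8° from the x-axis; with |ZR| = 12.2, R = (5.678, 17.92). The perpendicularity gives RP at right angles to ZR, so RP runs at -126.2°; with |RP| = 17.6, P = (-4.717, 3.719). ∠RPJ = 148.7° gives PJ at -94.90° from the x-axis; with |PJ| = 10.5, J = (-5.614, -6.743). ∠PJH = 81.7° gives JH at 3.400° from the x-axis; with |JH| = 8.4, H = (2.771, -6.244). Then |AH| = |H − A| = 6.832.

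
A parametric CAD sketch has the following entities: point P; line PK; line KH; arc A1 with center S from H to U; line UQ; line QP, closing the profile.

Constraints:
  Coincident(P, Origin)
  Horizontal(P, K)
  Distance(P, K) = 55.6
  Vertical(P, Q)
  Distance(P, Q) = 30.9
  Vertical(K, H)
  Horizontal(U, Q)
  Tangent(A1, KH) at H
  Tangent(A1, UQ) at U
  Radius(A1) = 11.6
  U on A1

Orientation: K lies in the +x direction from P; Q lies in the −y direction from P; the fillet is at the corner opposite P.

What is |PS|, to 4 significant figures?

48.05

P is at the origin; PK is horizontal with |PK| = 55.6 and K on the +x side, so K = (55.60, 0.000). P and Q share the same x with |PQ| = 30.9 and Q on the −y side, so Q = (0.000, -30.90). The virtual corner opposite P is at (55.60, -30.90). A1 meets KH tangentially, so SH is at right angles to KH and the tangent condition forces SU to be normal to UQ, with radius 11.6, so the center S sits 11.6 in from both sides at S = (44.00, -19.30). Then |PS| = |S − P| = 48.05.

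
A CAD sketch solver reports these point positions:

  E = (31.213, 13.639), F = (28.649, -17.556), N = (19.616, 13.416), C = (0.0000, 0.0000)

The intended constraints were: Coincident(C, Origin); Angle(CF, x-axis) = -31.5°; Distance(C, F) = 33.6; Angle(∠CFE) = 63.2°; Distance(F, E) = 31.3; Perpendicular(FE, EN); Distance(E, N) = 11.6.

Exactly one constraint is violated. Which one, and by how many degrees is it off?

Perpendicular(FE, EN) — off by 5.80°.

C = (0.00, 0.00) ✓; CF at -31.50° ✓; |CF| = 33.60 ✓; ∠CFE = 63.20° ✓; |FE| = 31.30 ✓; ∠(FE, EN) = 95.80° ✗; |EN| = 11.60 ✓.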